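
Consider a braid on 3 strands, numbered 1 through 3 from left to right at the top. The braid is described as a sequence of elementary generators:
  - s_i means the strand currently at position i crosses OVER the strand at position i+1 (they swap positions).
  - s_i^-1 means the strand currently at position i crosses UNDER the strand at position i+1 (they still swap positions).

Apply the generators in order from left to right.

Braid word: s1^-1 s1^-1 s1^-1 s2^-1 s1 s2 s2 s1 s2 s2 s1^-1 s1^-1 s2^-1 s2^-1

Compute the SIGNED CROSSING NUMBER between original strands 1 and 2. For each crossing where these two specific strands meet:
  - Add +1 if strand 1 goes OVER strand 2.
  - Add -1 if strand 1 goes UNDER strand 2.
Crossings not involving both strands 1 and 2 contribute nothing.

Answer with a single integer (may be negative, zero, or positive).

Answer: -1

Derivation:
Gen 1: 1 under 2. Both 1&2? yes. Contrib: -1. Sum: -1
Gen 2: 2 under 1. Both 1&2? yes. Contrib: +1. Sum: 0
Gen 3: 1 under 2. Both 1&2? yes. Contrib: -1. Sum: -1
Gen 4: crossing 1x3. Both 1&2? no. Sum: -1
Gen 5: crossing 2x3. Both 1&2? no. Sum: -1
Gen 6: 2 over 1. Both 1&2? yes. Contrib: -1. Sum: -2
Gen 7: 1 over 2. Both 1&2? yes. Contrib: +1. Sum: -1
Gen 8: crossing 3x2. Both 1&2? no. Sum: -1
Gen 9: crossing 3x1. Both 1&2? no. Sum: -1
Gen 10: crossing 1x3. Both 1&2? no. Sum: -1
Gen 11: crossing 2x3. Both 1&2? no. Sum: -1
Gen 12: crossing 3x2. Both 1&2? no. Sum: -1
Gen 13: crossing 3x1. Both 1&2? no. Sum: -1
Gen 14: crossing 1x3. Both 1&2? no. Sum: -1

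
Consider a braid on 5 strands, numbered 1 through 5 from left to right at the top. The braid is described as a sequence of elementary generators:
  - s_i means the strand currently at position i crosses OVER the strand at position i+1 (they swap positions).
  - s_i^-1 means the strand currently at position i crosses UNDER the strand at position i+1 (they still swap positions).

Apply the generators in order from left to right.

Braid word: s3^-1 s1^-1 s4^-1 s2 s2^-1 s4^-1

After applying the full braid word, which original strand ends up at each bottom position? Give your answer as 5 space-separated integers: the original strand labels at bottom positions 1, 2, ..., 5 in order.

Answer: 2 1 4 3 5

Derivation:
Gen 1 (s3^-1): strand 3 crosses under strand 4. Perm now: [1 2 4 3 5]
Gen 2 (s1^-1): strand 1 crosses under strand 2. Perm now: [2 1 4 3 5]
Gen 3 (s4^-1): strand 3 crosses under strand 5. Perm now: [2 1 4 5 3]
Gen 4 (s2): strand 1 crosses over strand 4. Perm now: [2 4 1 5 3]
Gen 5 (s2^-1): strand 4 crosses under strand 1. Perm now: [2 1 4 5 3]
Gen 6 (s4^-1): strand 5 crosses under strand 3. Perm now: [2 1 4 3 5]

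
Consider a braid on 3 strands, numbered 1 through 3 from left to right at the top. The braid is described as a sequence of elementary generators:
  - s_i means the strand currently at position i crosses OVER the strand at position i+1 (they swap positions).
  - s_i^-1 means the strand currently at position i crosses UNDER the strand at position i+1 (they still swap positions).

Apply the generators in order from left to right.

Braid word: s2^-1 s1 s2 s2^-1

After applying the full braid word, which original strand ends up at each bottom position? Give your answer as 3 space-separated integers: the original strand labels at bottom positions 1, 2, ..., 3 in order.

Answer: 3 1 2

Derivation:
Gen 1 (s2^-1): strand 2 crosses under strand 3. Perm now: [1 3 2]
Gen 2 (s1): strand 1 crosses over strand 3. Perm now: [3 1 2]
Gen 3 (s2): strand 1 crosses over strand 2. Perm now: [3 2 1]
Gen 4 (s2^-1): strand 2 crosses under strand 1. Perm now: [3 1 2]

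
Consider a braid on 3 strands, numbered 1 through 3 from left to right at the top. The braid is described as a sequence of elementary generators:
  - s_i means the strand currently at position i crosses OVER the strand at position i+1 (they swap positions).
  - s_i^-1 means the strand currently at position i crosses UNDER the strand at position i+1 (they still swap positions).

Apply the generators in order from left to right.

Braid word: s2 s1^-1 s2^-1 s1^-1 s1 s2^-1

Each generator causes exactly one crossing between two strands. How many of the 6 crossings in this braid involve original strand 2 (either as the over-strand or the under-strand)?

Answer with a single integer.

Gen 1: crossing 2x3. Involves strand 2? yes. Count so far: 1
Gen 2: crossing 1x3. Involves strand 2? no. Count so far: 1
Gen 3: crossing 1x2. Involves strand 2? yes. Count so far: 2
Gen 4: crossing 3x2. Involves strand 2? yes. Count so far: 3
Gen 5: crossing 2x3. Involves strand 2? yes. Count so far: 4
Gen 6: crossing 2x1. Involves strand 2? yes. Count so far: 5

Answer: 5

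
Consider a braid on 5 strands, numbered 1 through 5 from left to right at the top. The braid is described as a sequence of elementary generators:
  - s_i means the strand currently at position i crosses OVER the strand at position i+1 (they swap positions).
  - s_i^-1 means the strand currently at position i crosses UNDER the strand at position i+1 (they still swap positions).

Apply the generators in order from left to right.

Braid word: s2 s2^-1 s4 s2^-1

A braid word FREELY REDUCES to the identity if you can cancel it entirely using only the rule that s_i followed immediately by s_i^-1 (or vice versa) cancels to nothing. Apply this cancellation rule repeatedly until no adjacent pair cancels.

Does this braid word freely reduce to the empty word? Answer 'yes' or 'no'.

Gen 1 (s2): push. Stack: [s2]
Gen 2 (s2^-1): cancels prior s2. Stack: []
Gen 3 (s4): push. Stack: [s4]
Gen 4 (s2^-1): push. Stack: [s4 s2^-1]
Reduced word: s4 s2^-1

Answer: no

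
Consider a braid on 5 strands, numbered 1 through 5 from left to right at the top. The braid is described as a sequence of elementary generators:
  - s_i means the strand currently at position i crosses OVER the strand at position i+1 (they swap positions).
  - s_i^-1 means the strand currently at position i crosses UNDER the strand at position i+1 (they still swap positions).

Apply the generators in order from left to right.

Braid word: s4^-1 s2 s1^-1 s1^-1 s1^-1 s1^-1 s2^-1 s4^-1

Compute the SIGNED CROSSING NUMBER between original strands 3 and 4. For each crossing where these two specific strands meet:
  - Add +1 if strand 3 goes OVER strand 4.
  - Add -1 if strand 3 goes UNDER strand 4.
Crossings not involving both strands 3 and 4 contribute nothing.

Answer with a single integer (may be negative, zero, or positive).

Answer: 0

Derivation:
Gen 1: crossing 4x5. Both 3&4? no. Sum: 0
Gen 2: crossing 2x3. Both 3&4? no. Sum: 0
Gen 3: crossing 1x3. Both 3&4? no. Sum: 0
Gen 4: crossing 3x1. Both 3&4? no. Sum: 0
Gen 5: crossing 1x3. Both 3&4? no. Sum: 0
Gen 6: crossing 3x1. Both 3&4? no. Sum: 0
Gen 7: crossing 3x2. Both 3&4? no. Sum: 0
Gen 8: crossing 5x4. Both 3&4? no. Sum: 0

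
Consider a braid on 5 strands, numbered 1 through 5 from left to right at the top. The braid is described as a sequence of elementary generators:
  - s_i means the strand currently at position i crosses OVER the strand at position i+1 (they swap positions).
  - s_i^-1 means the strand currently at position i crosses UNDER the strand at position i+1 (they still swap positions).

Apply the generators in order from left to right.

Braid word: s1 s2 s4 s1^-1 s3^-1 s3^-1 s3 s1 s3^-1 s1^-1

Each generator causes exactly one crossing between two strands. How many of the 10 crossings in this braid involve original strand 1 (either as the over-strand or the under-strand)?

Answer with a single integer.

Gen 1: crossing 1x2. Involves strand 1? yes. Count so far: 1
Gen 2: crossing 1x3. Involves strand 1? yes. Count so far: 2
Gen 3: crossing 4x5. Involves strand 1? no. Count so far: 2
Gen 4: crossing 2x3. Involves strand 1? no. Count so far: 2
Gen 5: crossing 1x5. Involves strand 1? yes. Count so far: 3
Gen 6: crossing 5x1. Involves strand 1? yes. Count so far: 4
Gen 7: crossing 1x5. Involves strand 1? yes. Count so far: 5
Gen 8: crossing 3x2. Involves strand 1? no. Count so far: 5
Gen 9: crossing 5x1. Involves strand 1? yes. Count so far: 6
Gen 10: crossing 2x3. Involves strand 1? no. Count so far: 6

Answer: 6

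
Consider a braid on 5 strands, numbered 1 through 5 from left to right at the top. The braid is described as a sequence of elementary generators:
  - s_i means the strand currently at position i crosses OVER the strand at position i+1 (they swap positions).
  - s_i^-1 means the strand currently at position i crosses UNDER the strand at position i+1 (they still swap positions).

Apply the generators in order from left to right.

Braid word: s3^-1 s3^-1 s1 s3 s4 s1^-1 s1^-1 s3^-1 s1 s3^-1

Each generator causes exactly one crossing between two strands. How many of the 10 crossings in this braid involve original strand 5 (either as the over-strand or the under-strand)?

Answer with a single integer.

Gen 1: crossing 3x4. Involves strand 5? no. Count so far: 0
Gen 2: crossing 4x3. Involves strand 5? no. Count so far: 0
Gen 3: crossing 1x2. Involves strand 5? no. Count so far: 0
Gen 4: crossing 3x4. Involves strand 5? no. Count so far: 0
Gen 5: crossing 3x5. Involves strand 5? yes. Count so far: 1
Gen 6: crossing 2x1. Involves strand 5? no. Count so far: 1
Gen 7: crossing 1x2. Involves strand 5? no. Count so far: 1
Gen 8: crossing 4x5. Involves strand 5? yes. Count so far: 2
Gen 9: crossing 2x1. Involves strand 5? no. Count so far: 2
Gen 10: crossing 5x4. Involves strand 5? yes. Count so far: 3

Answer: 3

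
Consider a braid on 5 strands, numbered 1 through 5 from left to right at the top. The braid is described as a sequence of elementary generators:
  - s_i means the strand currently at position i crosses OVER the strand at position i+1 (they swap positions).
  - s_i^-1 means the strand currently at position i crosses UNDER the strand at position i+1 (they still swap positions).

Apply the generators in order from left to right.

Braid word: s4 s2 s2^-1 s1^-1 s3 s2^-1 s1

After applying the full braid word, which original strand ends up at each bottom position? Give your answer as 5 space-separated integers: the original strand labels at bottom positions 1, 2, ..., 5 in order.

Gen 1 (s4): strand 4 crosses over strand 5. Perm now: [1 2 3 5 4]
Gen 2 (s2): strand 2 crosses over strand 3. Perm now: [1 3 2 5 4]
Gen 3 (s2^-1): strand 3 crosses under strand 2. Perm now: [1 2 3 5 4]
Gen 4 (s1^-1): strand 1 crosses under strand 2. Perm now: [2 1 3 5 4]
Gen 5 (s3): strand 3 crosses over strand 5. Perm now: [2 1 5 3 4]
Gen 6 (s2^-1): strand 1 crosses under strand 5. Perm now: [2 5 1 3 4]
Gen 7 (s1): strand 2 crosses over strand 5. Perm now: [5 2 1 3 4]

Answer: 5 2 1 3 4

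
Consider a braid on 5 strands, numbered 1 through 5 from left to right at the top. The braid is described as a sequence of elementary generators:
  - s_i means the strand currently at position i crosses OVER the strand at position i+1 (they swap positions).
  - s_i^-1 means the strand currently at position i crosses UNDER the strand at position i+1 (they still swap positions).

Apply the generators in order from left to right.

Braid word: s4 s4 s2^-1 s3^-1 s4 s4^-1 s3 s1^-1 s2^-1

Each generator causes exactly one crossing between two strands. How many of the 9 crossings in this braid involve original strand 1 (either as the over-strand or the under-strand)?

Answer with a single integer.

Answer: 2

Derivation:
Gen 1: crossing 4x5. Involves strand 1? no. Count so far: 0
Gen 2: crossing 5x4. Involves strand 1? no. Count so far: 0
Gen 3: crossing 2x3. Involves strand 1? no. Count so far: 0
Gen 4: crossing 2x4. Involves strand 1? no. Count so far: 0
Gen 5: crossing 2x5. Involves strand 1? no. Count so far: 0
Gen 6: crossing 5x2. Involves strand 1? no. Count so far: 0
Gen 7: crossing 4x2. Involves strand 1? no. Count so far: 0
Gen 8: crossing 1x3. Involves strand 1? yes. Count so far: 1
Gen 9: crossing 1x2. Involves strand 1? yes. Count so far: 2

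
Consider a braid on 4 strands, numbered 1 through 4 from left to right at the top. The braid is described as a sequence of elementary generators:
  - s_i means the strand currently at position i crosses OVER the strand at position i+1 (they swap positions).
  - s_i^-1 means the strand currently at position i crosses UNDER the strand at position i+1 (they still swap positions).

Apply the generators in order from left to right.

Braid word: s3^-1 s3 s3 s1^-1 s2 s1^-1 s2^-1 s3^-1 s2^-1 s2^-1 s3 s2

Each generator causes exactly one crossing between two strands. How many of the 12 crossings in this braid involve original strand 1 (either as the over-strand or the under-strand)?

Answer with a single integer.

Gen 1: crossing 3x4. Involves strand 1? no. Count so far: 0
Gen 2: crossing 4x3. Involves strand 1? no. Count so far: 0
Gen 3: crossing 3x4. Involves strand 1? no. Count so far: 0
Gen 4: crossing 1x2. Involves strand 1? yes. Count so far: 1
Gen 5: crossing 1x4. Involves strand 1? yes. Count so far: 2
Gen 6: crossing 2x4. Involves strand 1? no. Count so far: 2
Gen 7: crossing 2x1. Involves strand 1? yes. Count so far: 3
Gen 8: crossing 2x3. Involves strand 1? no. Count so far: 3
Gen 9: crossing 1x3. Involves strand 1? yes. Count so far: 4
Gen 10: crossing 3x1. Involves strand 1? yes. Count so far: 5
Gen 11: crossing 3x2. Involves strand 1? no. Count so far: 5
Gen 12: crossing 1x2. Involves strand 1? yes. Count so far: 6

Answer: 6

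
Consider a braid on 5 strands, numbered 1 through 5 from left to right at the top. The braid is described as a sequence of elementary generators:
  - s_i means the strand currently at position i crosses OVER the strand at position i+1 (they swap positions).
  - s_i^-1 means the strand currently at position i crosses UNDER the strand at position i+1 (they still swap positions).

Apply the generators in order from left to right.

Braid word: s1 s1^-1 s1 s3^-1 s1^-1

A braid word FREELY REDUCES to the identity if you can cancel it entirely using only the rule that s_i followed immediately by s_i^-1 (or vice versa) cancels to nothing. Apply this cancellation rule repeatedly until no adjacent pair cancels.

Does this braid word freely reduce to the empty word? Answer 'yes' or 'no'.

Gen 1 (s1): push. Stack: [s1]
Gen 2 (s1^-1): cancels prior s1. Stack: []
Gen 3 (s1): push. Stack: [s1]
Gen 4 (s3^-1): push. Stack: [s1 s3^-1]
Gen 5 (s1^-1): push. Stack: [s1 s3^-1 s1^-1]
Reduced word: s1 s3^-1 s1^-1

Answer: no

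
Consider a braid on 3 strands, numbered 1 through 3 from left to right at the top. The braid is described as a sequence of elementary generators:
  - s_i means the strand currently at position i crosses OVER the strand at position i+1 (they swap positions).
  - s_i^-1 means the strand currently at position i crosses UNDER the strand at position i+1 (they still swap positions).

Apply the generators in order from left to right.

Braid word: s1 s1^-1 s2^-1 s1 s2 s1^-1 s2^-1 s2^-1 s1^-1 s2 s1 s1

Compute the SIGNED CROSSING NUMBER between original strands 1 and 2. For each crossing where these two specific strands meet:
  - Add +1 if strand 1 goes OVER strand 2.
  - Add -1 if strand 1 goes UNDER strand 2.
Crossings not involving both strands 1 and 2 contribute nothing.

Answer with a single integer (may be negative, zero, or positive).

Answer: 2

Derivation:
Gen 1: 1 over 2. Both 1&2? yes. Contrib: +1. Sum: 1
Gen 2: 2 under 1. Both 1&2? yes. Contrib: +1. Sum: 2
Gen 3: crossing 2x3. Both 1&2? no. Sum: 2
Gen 4: crossing 1x3. Both 1&2? no. Sum: 2
Gen 5: 1 over 2. Both 1&2? yes. Contrib: +1. Sum: 3
Gen 6: crossing 3x2. Both 1&2? no. Sum: 3
Gen 7: crossing 3x1. Both 1&2? no. Sum: 3
Gen 8: crossing 1x3. Both 1&2? no. Sum: 3
Gen 9: crossing 2x3. Both 1&2? no. Sum: 3
Gen 10: 2 over 1. Both 1&2? yes. Contrib: -1. Sum: 2
Gen 11: crossing 3x1. Both 1&2? no. Sum: 2
Gen 12: crossing 1x3. Both 1&2? no. Sum: 2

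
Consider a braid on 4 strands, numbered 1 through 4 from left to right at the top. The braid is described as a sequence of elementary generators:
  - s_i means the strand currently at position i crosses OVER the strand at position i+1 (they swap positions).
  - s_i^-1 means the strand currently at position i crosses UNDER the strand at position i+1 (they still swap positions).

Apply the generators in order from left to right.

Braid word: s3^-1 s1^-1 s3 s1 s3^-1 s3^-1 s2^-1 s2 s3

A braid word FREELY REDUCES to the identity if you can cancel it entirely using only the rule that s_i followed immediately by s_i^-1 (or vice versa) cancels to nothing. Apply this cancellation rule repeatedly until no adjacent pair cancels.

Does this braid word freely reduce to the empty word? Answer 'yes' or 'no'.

Gen 1 (s3^-1): push. Stack: [s3^-1]
Gen 2 (s1^-1): push. Stack: [s3^-1 s1^-1]
Gen 3 (s3): push. Stack: [s3^-1 s1^-1 s3]
Gen 4 (s1): push. Stack: [s3^-1 s1^-1 s3 s1]
Gen 5 (s3^-1): push. Stack: [s3^-1 s1^-1 s3 s1 s3^-1]
Gen 6 (s3^-1): push. Stack: [s3^-1 s1^-1 s3 s1 s3^-1 s3^-1]
Gen 7 (s2^-1): push. Stack: [s3^-1 s1^-1 s3 s1 s3^-1 s3^-1 s2^-1]
Gen 8 (s2): cancels prior s2^-1. Stack: [s3^-1 s1^-1 s3 s1 s3^-1 s3^-1]
Gen 9 (s3): cancels prior s3^-1. Stack: [s3^-1 s1^-1 s3 s1 s3^-1]
Reduced word: s3^-1 s1^-1 s3 s1 s3^-1

Answer: no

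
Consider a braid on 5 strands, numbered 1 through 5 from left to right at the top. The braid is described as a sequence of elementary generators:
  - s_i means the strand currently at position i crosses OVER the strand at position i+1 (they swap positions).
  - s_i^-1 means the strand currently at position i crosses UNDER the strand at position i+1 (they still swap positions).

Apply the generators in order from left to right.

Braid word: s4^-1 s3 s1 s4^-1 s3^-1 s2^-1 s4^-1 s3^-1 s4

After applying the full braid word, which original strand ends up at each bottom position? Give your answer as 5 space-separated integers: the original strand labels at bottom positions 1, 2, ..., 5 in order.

Answer: 2 4 3 5 1

Derivation:
Gen 1 (s4^-1): strand 4 crosses under strand 5. Perm now: [1 2 3 5 4]
Gen 2 (s3): strand 3 crosses over strand 5. Perm now: [1 2 5 3 4]
Gen 3 (s1): strand 1 crosses over strand 2. Perm now: [2 1 5 3 4]
Gen 4 (s4^-1): strand 3 crosses under strand 4. Perm now: [2 1 5 4 3]
Gen 5 (s3^-1): strand 5 crosses under strand 4. Perm now: [2 1 4 5 3]
Gen 6 (s2^-1): strand 1 crosses under strand 4. Perm now: [2 4 1 5 3]
Gen 7 (s4^-1): strand 5 crosses under strand 3. Perm now: [2 4 1 3 5]
Gen 8 (s3^-1): strand 1 crosses under strand 3. Perm now: [2 4 3 1 5]
Gen 9 (s4): strand 1 crosses over strand 5. Perm now: [2 4 3 5 1]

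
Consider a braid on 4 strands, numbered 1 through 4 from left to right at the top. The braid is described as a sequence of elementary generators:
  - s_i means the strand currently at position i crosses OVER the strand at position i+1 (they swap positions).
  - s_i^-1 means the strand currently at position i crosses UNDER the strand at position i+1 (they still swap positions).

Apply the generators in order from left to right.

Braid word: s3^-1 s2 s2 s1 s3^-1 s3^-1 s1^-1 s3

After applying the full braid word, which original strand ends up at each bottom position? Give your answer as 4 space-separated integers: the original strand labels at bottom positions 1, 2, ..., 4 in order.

Answer: 1 2 3 4

Derivation:
Gen 1 (s3^-1): strand 3 crosses under strand 4. Perm now: [1 2 4 3]
Gen 2 (s2): strand 2 crosses over strand 4. Perm now: [1 4 2 3]
Gen 3 (s2): strand 4 crosses over strand 2. Perm now: [1 2 4 3]
Gen 4 (s1): strand 1 crosses over strand 2. Perm now: [2 1 4 3]
Gen 5 (s3^-1): strand 4 crosses under strand 3. Perm now: [2 1 3 4]
Gen 6 (s3^-1): strand 3 crosses under strand 4. Perm now: [2 1 4 3]
Gen 7 (s1^-1): strand 2 crosses under strand 1. Perm now: [1 2 4 3]
Gen 8 (s3): strand 4 crosses over strand 3. Perm now: [1 2 3 4]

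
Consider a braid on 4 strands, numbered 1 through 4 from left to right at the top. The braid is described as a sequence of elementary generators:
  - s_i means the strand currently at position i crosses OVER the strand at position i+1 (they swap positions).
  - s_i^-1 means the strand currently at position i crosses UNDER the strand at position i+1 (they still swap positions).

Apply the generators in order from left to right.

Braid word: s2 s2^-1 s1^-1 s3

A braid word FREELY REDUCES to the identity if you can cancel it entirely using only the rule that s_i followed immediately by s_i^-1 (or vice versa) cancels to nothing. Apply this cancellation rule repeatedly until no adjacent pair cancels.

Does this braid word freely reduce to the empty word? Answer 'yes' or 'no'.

Gen 1 (s2): push. Stack: [s2]
Gen 2 (s2^-1): cancels prior s2. Stack: []
Gen 3 (s1^-1): push. Stack: [s1^-1]
Gen 4 (s3): push. Stack: [s1^-1 s3]
Reduced word: s1^-1 s3

Answer: no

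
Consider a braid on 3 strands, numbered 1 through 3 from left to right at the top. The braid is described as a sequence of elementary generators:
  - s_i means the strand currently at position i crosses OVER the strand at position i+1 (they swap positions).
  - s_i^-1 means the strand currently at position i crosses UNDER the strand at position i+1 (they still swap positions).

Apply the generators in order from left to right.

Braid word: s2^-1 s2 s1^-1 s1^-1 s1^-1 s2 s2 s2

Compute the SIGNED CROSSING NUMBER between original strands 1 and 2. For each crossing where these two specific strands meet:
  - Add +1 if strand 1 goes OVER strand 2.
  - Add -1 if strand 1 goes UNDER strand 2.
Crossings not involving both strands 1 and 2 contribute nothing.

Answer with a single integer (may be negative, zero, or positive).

Answer: -1

Derivation:
Gen 1: crossing 2x3. Both 1&2? no. Sum: 0
Gen 2: crossing 3x2. Both 1&2? no. Sum: 0
Gen 3: 1 under 2. Both 1&2? yes. Contrib: -1. Sum: -1
Gen 4: 2 under 1. Both 1&2? yes. Contrib: +1. Sum: 0
Gen 5: 1 under 2. Both 1&2? yes. Contrib: -1. Sum: -1
Gen 6: crossing 1x3. Both 1&2? no. Sum: -1
Gen 7: crossing 3x1. Both 1&2? no. Sum: -1
Gen 8: crossing 1x3. Both 1&2? no. Sum: -1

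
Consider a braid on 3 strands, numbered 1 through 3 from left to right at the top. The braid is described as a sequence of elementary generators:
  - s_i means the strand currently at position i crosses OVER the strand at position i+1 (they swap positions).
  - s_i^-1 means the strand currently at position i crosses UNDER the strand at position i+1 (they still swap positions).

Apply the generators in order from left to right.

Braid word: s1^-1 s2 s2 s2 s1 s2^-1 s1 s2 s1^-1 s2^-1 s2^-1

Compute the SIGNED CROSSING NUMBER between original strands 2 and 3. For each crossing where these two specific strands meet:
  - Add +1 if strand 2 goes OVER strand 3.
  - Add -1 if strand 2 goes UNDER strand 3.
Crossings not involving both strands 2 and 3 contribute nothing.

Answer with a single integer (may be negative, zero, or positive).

Gen 1: crossing 1x2. Both 2&3? no. Sum: 0
Gen 2: crossing 1x3. Both 2&3? no. Sum: 0
Gen 3: crossing 3x1. Both 2&3? no. Sum: 0
Gen 4: crossing 1x3. Both 2&3? no. Sum: 0
Gen 5: 2 over 3. Both 2&3? yes. Contrib: +1. Sum: 1
Gen 6: crossing 2x1. Both 2&3? no. Sum: 1
Gen 7: crossing 3x1. Both 2&3? no. Sum: 1
Gen 8: 3 over 2. Both 2&3? yes. Contrib: -1. Sum: 0
Gen 9: crossing 1x2. Both 2&3? no. Sum: 0
Gen 10: crossing 1x3. Both 2&3? no. Sum: 0
Gen 11: crossing 3x1. Both 2&3? no. Sum: 0

Answer: 0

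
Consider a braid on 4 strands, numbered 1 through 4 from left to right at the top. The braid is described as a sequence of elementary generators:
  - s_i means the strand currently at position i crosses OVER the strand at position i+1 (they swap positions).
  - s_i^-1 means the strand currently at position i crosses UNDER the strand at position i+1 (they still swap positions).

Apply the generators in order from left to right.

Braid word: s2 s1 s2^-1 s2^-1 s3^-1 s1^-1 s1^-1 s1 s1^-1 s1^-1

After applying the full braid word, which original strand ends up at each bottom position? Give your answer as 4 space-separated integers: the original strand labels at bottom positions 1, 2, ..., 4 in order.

Answer: 1 3 4 2

Derivation:
Gen 1 (s2): strand 2 crosses over strand 3. Perm now: [1 3 2 4]
Gen 2 (s1): strand 1 crosses over strand 3. Perm now: [3 1 2 4]
Gen 3 (s2^-1): strand 1 crosses under strand 2. Perm now: [3 2 1 4]
Gen 4 (s2^-1): strand 2 crosses under strand 1. Perm now: [3 1 2 4]
Gen 5 (s3^-1): strand 2 crosses under strand 4. Perm now: [3 1 4 2]
Gen 6 (s1^-1): strand 3 crosses under strand 1. Perm now: [1 3 4 2]
Gen 7 (s1^-1): strand 1 crosses under strand 3. Perm now: [3 1 4 2]
Gen 8 (s1): strand 3 crosses over strand 1. Perm now: [1 3 4 2]
Gen 9 (s1^-1): strand 1 crosses under strand 3. Perm now: [3 1 4 2]
Gen 10 (s1^-1): strand 3 crosses under strand 1. Perm now: [1 3 4 2]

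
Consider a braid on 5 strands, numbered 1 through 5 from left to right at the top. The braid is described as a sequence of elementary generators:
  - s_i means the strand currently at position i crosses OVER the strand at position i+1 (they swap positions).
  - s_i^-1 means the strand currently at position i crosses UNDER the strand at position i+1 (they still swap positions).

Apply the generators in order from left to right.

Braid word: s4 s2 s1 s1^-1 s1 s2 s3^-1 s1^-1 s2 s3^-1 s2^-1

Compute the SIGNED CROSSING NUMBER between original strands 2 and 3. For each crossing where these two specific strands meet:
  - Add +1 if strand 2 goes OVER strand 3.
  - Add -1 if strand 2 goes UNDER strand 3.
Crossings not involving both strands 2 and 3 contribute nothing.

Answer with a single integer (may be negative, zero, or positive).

Gen 1: crossing 4x5. Both 2&3? no. Sum: 0
Gen 2: 2 over 3. Both 2&3? yes. Contrib: +1. Sum: 1
Gen 3: crossing 1x3. Both 2&3? no. Sum: 1
Gen 4: crossing 3x1. Both 2&3? no. Sum: 1
Gen 5: crossing 1x3. Both 2&3? no. Sum: 1
Gen 6: crossing 1x2. Both 2&3? no. Sum: 1
Gen 7: crossing 1x5. Both 2&3? no. Sum: 1
Gen 8: 3 under 2. Both 2&3? yes. Contrib: +1. Sum: 2
Gen 9: crossing 3x5. Both 2&3? no. Sum: 2
Gen 10: crossing 3x1. Both 2&3? no. Sum: 2
Gen 11: crossing 5x1. Both 2&3? no. Sum: 2

Answer: 2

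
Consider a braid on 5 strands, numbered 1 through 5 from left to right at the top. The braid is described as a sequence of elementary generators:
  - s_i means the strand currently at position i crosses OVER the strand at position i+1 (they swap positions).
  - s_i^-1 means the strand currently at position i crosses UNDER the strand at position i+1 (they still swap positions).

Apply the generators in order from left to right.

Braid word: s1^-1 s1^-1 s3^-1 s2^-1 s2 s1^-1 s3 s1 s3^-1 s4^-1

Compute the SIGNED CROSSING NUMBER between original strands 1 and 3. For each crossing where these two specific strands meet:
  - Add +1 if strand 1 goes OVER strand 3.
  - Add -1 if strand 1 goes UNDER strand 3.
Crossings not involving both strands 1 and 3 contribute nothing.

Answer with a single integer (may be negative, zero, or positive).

Gen 1: crossing 1x2. Both 1&3? no. Sum: 0
Gen 2: crossing 2x1. Both 1&3? no. Sum: 0
Gen 3: crossing 3x4. Both 1&3? no. Sum: 0
Gen 4: crossing 2x4. Both 1&3? no. Sum: 0
Gen 5: crossing 4x2. Both 1&3? no. Sum: 0
Gen 6: crossing 1x2. Both 1&3? no. Sum: 0
Gen 7: crossing 4x3. Both 1&3? no. Sum: 0
Gen 8: crossing 2x1. Both 1&3? no. Sum: 0
Gen 9: crossing 3x4. Both 1&3? no. Sum: 0
Gen 10: crossing 3x5. Both 1&3? no. Sum: 0

Answer: 0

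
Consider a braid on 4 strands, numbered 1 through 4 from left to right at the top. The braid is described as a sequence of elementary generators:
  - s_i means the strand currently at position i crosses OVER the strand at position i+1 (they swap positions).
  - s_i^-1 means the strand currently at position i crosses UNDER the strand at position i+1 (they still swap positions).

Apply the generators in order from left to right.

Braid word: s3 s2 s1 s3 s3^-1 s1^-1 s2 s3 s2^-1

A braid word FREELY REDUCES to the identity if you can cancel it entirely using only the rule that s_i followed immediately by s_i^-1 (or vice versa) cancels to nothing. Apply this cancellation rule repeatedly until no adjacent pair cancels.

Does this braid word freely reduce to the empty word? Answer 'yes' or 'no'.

Answer: no

Derivation:
Gen 1 (s3): push. Stack: [s3]
Gen 2 (s2): push. Stack: [s3 s2]
Gen 3 (s1): push. Stack: [s3 s2 s1]
Gen 4 (s3): push. Stack: [s3 s2 s1 s3]
Gen 5 (s3^-1): cancels prior s3. Stack: [s3 s2 s1]
Gen 6 (s1^-1): cancels prior s1. Stack: [s3 s2]
Gen 7 (s2): push. Stack: [s3 s2 s2]
Gen 8 (s3): push. Stack: [s3 s2 s2 s3]
Gen 9 (s2^-1): push. Stack: [s3 s2 s2 s3 s2^-1]
Reduced word: s3 s2 s2 s3 s2^-1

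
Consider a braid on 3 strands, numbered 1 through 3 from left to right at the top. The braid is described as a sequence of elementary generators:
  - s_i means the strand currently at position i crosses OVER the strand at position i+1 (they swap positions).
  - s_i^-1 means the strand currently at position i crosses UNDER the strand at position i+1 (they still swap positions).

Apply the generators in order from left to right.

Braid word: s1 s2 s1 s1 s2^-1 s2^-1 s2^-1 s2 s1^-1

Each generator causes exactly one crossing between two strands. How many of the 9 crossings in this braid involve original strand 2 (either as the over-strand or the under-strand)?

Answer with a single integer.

Gen 1: crossing 1x2. Involves strand 2? yes. Count so far: 1
Gen 2: crossing 1x3. Involves strand 2? no. Count so far: 1
Gen 3: crossing 2x3. Involves strand 2? yes. Count so far: 2
Gen 4: crossing 3x2. Involves strand 2? yes. Count so far: 3
Gen 5: crossing 3x1. Involves strand 2? no. Count so far: 3
Gen 6: crossing 1x3. Involves strand 2? no. Count so far: 3
Gen 7: crossing 3x1. Involves strand 2? no. Count so far: 3
Gen 8: crossing 1x3. Involves strand 2? no. Count so far: 3
Gen 9: crossing 2x3. Involves strand 2? yes. Count so far: 4

Answer: 4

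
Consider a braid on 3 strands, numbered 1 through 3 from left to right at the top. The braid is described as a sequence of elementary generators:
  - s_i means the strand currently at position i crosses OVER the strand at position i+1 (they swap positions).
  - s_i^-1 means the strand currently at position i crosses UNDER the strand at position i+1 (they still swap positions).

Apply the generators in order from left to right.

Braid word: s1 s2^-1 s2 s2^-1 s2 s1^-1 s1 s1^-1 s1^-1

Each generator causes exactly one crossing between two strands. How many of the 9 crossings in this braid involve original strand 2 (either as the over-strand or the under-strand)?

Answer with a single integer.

Answer: 5

Derivation:
Gen 1: crossing 1x2. Involves strand 2? yes. Count so far: 1
Gen 2: crossing 1x3. Involves strand 2? no. Count so far: 1
Gen 3: crossing 3x1. Involves strand 2? no. Count so far: 1
Gen 4: crossing 1x3. Involves strand 2? no. Count so far: 1
Gen 5: crossing 3x1. Involves strand 2? no. Count so far: 1
Gen 6: crossing 2x1. Involves strand 2? yes. Count so far: 2
Gen 7: crossing 1x2. Involves strand 2? yes. Count so far: 3
Gen 8: crossing 2x1. Involves strand 2? yes. Count so far: 4
Gen 9: crossing 1x2. Involves strand 2? yes. Count so far: 5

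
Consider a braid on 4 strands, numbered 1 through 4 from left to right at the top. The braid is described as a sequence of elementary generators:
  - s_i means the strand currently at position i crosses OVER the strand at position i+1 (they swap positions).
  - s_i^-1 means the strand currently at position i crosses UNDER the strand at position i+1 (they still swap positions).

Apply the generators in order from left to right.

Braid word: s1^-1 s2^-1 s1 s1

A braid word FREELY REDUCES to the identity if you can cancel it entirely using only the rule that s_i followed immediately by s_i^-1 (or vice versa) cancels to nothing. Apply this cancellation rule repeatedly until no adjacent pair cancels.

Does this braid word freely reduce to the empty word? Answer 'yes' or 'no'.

Answer: no

Derivation:
Gen 1 (s1^-1): push. Stack: [s1^-1]
Gen 2 (s2^-1): push. Stack: [s1^-1 s2^-1]
Gen 3 (s1): push. Stack: [s1^-1 s2^-1 s1]
Gen 4 (s1): push. Stack: [s1^-1 s2^-1 s1 s1]
Reduced word: s1^-1 s2^-1 s1 s1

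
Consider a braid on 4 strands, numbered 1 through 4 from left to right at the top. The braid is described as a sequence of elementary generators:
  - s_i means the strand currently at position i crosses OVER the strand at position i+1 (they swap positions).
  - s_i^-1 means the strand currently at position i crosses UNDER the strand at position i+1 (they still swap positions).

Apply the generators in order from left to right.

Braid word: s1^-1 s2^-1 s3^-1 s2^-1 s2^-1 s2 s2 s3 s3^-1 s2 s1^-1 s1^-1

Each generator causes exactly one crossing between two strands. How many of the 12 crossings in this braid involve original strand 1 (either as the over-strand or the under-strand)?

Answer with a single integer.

Gen 1: crossing 1x2. Involves strand 1? yes. Count so far: 1
Gen 2: crossing 1x3. Involves strand 1? yes. Count so far: 2
Gen 3: crossing 1x4. Involves strand 1? yes. Count so far: 3
Gen 4: crossing 3x4. Involves strand 1? no. Count so far: 3
Gen 5: crossing 4x3. Involves strand 1? no. Count so far: 3
Gen 6: crossing 3x4. Involves strand 1? no. Count so far: 3
Gen 7: crossing 4x3. Involves strand 1? no. Count so far: 3
Gen 8: crossing 4x1. Involves strand 1? yes. Count so far: 4
Gen 9: crossing 1x4. Involves strand 1? yes. Count so far: 5
Gen 10: crossing 3x4. Involves strand 1? no. Count so far: 5
Gen 11: crossing 2x4. Involves strand 1? no. Count so far: 5
Gen 12: crossing 4x2. Involves strand 1? no. Count so far: 5

Answer: 5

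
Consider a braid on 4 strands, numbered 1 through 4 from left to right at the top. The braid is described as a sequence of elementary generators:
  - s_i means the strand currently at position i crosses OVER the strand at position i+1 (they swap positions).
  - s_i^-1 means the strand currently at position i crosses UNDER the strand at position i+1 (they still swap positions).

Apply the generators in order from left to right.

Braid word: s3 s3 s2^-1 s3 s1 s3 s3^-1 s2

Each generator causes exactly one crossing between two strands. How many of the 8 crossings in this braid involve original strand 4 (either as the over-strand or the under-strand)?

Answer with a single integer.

Gen 1: crossing 3x4. Involves strand 4? yes. Count so far: 1
Gen 2: crossing 4x3. Involves strand 4? yes. Count so far: 2
Gen 3: crossing 2x3. Involves strand 4? no. Count so far: 2
Gen 4: crossing 2x4. Involves strand 4? yes. Count so far: 3
Gen 5: crossing 1x3. Involves strand 4? no. Count so far: 3
Gen 6: crossing 4x2. Involves strand 4? yes. Count so far: 4
Gen 7: crossing 2x4. Involves strand 4? yes. Count so far: 5
Gen 8: crossing 1x4. Involves strand 4? yes. Count so far: 6

Answer: 6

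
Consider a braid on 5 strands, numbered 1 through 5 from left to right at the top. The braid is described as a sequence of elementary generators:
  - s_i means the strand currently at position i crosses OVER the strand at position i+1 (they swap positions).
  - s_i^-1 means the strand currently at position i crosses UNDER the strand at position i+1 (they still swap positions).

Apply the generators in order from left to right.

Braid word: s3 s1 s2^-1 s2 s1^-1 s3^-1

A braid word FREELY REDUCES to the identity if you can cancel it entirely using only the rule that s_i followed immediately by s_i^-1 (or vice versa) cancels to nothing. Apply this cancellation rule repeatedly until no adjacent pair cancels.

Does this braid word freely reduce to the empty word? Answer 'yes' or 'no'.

Answer: yes

Derivation:
Gen 1 (s3): push. Stack: [s3]
Gen 2 (s1): push. Stack: [s3 s1]
Gen 3 (s2^-1): push. Stack: [s3 s1 s2^-1]
Gen 4 (s2): cancels prior s2^-1. Stack: [s3 s1]
Gen 5 (s1^-1): cancels prior s1. Stack: [s3]
Gen 6 (s3^-1): cancels prior s3. Stack: []
Reduced word: (empty)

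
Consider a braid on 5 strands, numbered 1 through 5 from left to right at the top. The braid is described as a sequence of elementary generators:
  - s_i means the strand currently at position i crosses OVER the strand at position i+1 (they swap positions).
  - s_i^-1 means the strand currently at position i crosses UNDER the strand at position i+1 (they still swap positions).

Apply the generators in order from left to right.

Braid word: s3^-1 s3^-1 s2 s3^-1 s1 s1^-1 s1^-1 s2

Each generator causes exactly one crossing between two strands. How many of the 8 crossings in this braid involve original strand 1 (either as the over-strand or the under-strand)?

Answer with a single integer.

Answer: 4

Derivation:
Gen 1: crossing 3x4. Involves strand 1? no. Count so far: 0
Gen 2: crossing 4x3. Involves strand 1? no. Count so far: 0
Gen 3: crossing 2x3. Involves strand 1? no. Count so far: 0
Gen 4: crossing 2x4. Involves strand 1? no. Count so far: 0
Gen 5: crossing 1x3. Involves strand 1? yes. Count so far: 1
Gen 6: crossing 3x1. Involves strand 1? yes. Count so far: 2
Gen 7: crossing 1x3. Involves strand 1? yes. Count so far: 3
Gen 8: crossing 1x4. Involves strand 1? yes. Count so far: 4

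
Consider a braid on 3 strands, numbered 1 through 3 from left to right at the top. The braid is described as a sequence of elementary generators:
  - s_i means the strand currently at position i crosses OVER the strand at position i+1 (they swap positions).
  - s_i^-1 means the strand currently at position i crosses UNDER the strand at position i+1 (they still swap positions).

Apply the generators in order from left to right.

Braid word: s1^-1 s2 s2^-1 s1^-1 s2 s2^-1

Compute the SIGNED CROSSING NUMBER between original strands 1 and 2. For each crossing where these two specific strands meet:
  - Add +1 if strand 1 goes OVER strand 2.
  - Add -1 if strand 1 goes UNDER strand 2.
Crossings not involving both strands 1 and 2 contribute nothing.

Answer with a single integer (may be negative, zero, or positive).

Gen 1: 1 under 2. Both 1&2? yes. Contrib: -1. Sum: -1
Gen 2: crossing 1x3. Both 1&2? no. Sum: -1
Gen 3: crossing 3x1. Both 1&2? no. Sum: -1
Gen 4: 2 under 1. Both 1&2? yes. Contrib: +1. Sum: 0
Gen 5: crossing 2x3. Both 1&2? no. Sum: 0
Gen 6: crossing 3x2. Both 1&2? no. Sum: 0

Answer: 0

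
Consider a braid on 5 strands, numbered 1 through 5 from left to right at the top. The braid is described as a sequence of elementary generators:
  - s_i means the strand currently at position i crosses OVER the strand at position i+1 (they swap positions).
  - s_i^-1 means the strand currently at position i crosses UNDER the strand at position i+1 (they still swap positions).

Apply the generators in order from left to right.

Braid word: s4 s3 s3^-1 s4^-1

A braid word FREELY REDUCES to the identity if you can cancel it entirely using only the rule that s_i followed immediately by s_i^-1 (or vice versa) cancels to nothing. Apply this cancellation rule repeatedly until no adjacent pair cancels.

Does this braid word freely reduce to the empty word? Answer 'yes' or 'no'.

Answer: yes

Derivation:
Gen 1 (s4): push. Stack: [s4]
Gen 2 (s3): push. Stack: [s4 s3]
Gen 3 (s3^-1): cancels prior s3. Stack: [s4]
Gen 4 (s4^-1): cancels prior s4. Stack: []
Reduced word: (empty)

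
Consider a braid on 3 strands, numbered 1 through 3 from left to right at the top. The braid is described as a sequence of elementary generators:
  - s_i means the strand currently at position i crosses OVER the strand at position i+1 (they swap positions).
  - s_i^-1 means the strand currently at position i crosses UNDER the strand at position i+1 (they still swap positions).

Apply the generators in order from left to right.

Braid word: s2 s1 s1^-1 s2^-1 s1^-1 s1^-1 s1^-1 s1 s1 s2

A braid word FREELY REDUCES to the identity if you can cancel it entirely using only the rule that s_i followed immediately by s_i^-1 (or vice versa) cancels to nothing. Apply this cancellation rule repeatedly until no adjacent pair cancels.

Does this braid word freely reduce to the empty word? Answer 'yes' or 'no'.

Gen 1 (s2): push. Stack: [s2]
Gen 2 (s1): push. Stack: [s2 s1]
Gen 3 (s1^-1): cancels prior s1. Stack: [s2]
Gen 4 (s2^-1): cancels prior s2. Stack: []
Gen 5 (s1^-1): push. Stack: [s1^-1]
Gen 6 (s1^-1): push. Stack: [s1^-1 s1^-1]
Gen 7 (s1^-1): push. Stack: [s1^-1 s1^-1 s1^-1]
Gen 8 (s1): cancels prior s1^-1. Stack: [s1^-1 s1^-1]
Gen 9 (s1): cancels prior s1^-1. Stack: [s1^-1]
Gen 10 (s2): push. Stack: [s1^-1 s2]
Reduced word: s1^-1 s2

Answer: no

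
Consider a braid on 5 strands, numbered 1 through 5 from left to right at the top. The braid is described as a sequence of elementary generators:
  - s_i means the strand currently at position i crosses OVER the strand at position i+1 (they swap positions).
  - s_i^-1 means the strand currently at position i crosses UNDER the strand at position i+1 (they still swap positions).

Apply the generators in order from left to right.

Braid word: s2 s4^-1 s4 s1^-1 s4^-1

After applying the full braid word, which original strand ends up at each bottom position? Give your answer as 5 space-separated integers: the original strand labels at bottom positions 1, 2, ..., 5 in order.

Gen 1 (s2): strand 2 crosses over strand 3. Perm now: [1 3 2 4 5]
Gen 2 (s4^-1): strand 4 crosses under strand 5. Perm now: [1 3 2 5 4]
Gen 3 (s4): strand 5 crosses over strand 4. Perm now: [1 3 2 4 5]
Gen 4 (s1^-1): strand 1 crosses under strand 3. Perm now: [3 1 2 4 5]
Gen 5 (s4^-1): strand 4 crosses under strand 5. Perm now: [3 1 2 5 4]

Answer: 3 1 2 5 4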